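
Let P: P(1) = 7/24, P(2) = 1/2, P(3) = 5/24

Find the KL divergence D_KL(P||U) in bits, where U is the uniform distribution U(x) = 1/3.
0.0950 bits

U(i) = 1/3 for all i

D_KL(P||U) = Σ P(x) log₂(P(x) / (1/3))
           = Σ P(x) log₂(P(x)) + log₂(3)
           = log₂(3) - H(P)

H(P) = -Σ P(x) log₂(P(x)):
  -P(1)·log₂(P(1)) = -(7/24)·log₂(7/24) = 0.51847
  -P(2)·log₂(P(2)) = -(1/2)·log₂(1/2) = 0.50000
  -P(3)·log₂(P(3)) = -(5/24)·log₂(5/24) = 0.47147
H(P) = 0.51847 + 0.50000 + 0.47147 = 1.48994 bits

log₂(3) = 1.58496 bits

D_KL(P||U) = 1.58496 - 1.48994 = 0.09502 ≈ 0.0950 bits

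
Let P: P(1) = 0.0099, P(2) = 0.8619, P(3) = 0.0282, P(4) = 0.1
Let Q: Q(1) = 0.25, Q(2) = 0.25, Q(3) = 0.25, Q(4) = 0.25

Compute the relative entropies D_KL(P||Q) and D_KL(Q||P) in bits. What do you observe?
D_KL(P||Q) = 1.2719 bits, D_KL(Q||P) = 1.8357 bits. The two directions give different values (D_KL(Q||P) exceeds D_KL(P||Q) by 0.5638 bits): KL divergence is asymmetric.

D_KL(P||Q) = Σ P(x) log₂(P(x)/Q(x))

Computing term by term:
  P(1)·log₂(P(1)/Q(1)) = 0.0099·log₂(0.0099/0.25) = -0.04612
  P(2)·log₂(P(2)/Q(2)) = 0.8619·log₂(0.8619/0.25) = 1.53900
  P(3)·log₂(P(3)/Q(3)) = 0.0282·log₂(0.0282/0.25) = -0.08878
  P(4)·log₂(P(4)/Q(4)) = 0.1·log₂(0.1/0.25) = -0.13219

D_KL(P||Q) = -0.04612 + 1.53900 - 0.08878 - 0.13219 = 1.27191 ≈ 1.2719 bits

D_KL(Q||P) = Σ Q(x) log₂(Q(x)/P(x))

Computing term by term:
  Q(1)·log₂(Q(1)/P(1)) = 0.25·log₂(0.25/0.0099) = 1.16459
  Q(2)·log₂(Q(2)/P(2)) = 0.25·log₂(0.25/0.8619) = -0.44640
  Q(3)·log₂(Q(3)/P(3)) = 0.25·log₂(0.25/0.0282) = 0.78704
  Q(4)·log₂(Q(4)/P(4)) = 0.25·log₂(0.25/0.1) = 0.33048

D_KL(Q||P) = 1.16459 - 0.44640 + 0.78704 + 0.33048 = 1.83571 ≈ 1.8357 bits

These are NOT equal (difference: 0.5638 bits). KL divergence is asymmetric: D_KL(P||Q) ≠ D_KL(Q||P) in general.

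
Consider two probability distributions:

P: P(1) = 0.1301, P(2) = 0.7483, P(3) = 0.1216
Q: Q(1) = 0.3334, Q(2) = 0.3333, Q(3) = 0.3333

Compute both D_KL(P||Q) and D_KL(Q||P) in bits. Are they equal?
D_KL(P||Q) = 0.5196 bits, D_KL(Q||P) = 0.5486 bits. No, they are not equal.

D_KL(P||Q) = Σ P(x) log₂(P(x)/Q(x))

Computing term by term:
  P(1)·log₂(P(1)/Q(1)) = 0.1301·log₂(0.1301/0.3334) = -0.17663
  P(2)·log₂(P(2)/Q(2)) = 0.7483·log₂(0.7483/0.3333) = 0.87311
  P(3)·log₂(P(3)/Q(3)) = 0.1216·log₂(0.1216/0.3333) = -0.17689

D_KL(P||Q) = -0.17663 + 0.87311 - 0.17689 = 0.51959 ≈ 0.5196 bits

D_KL(Q||P) = Σ Q(x) log₂(Q(x)/P(x))

Computing term by term:
  Q(1)·log₂(Q(1)/P(1)) = 0.3334·log₂(0.3334/0.1301) = 0.45263
  Q(2)·log₂(Q(2)/P(2)) = 0.3333·log₂(0.3333/0.7483) = -0.38889
  Q(3)·log₂(Q(3)/P(3)) = 0.3333·log₂(0.3333/0.1216) = 0.48484

D_KL(Q||P) = 0.45263 - 0.38889 + 0.48484 = 0.54858 ≈ 0.5486 bits

These are NOT equal (difference: 0.0290 bits). KL divergence is asymmetric: D_KL(P||Q) ≠ D_KL(Q||P) in general.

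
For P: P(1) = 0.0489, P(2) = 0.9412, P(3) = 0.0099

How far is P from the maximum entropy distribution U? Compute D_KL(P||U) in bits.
1.2238 bits

U(i) = 1/3 for all i

D_KL(P||U) = Σ P(x) log₂(P(x) / (1/3))
           = Σ P(x) log₂(P(x)) + log₂(3)
           = log₂(3) - H(P)

H(P) = -Σ P(x) log₂(P(x)):
  -P(1)·log₂(P(1)) = -(0.0489)·log₂(0.0489) = 0.21291
  -P(2)·log₂(P(2)) = -(0.9412)·log₂(0.9412) = 0.08229
  -P(3)·log₂(P(3)) = -(0.0099)·log₂(0.0099) = 0.06592
H(P) = 0.21291 + 0.08229 + 0.06592 = 0.36112 bits

log₂(3) = 1.58496 bits

D_KL(P||U) = 1.58496 - 0.36112 = 1.22384 ≈ 1.2238 bits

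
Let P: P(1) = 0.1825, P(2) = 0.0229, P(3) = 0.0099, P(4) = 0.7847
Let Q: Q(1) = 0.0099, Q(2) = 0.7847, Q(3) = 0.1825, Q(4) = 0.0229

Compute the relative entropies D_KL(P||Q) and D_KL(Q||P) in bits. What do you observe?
D_KL(P||Q) = 4.6099 bits, D_KL(Q||P) = 4.6099 bits. The two directions give the same value here, because Q is a self-inverse relabeling of P; in general KL divergence is asymmetric.

D_KL(P||Q) = Σ P(x) log₂(P(x)/Q(x))

Computing term by term:
  P(1)·log₂(P(1)/Q(1)) = 0.1825·log₂(0.1825/0.0099) = 0.76729
  P(2)·log₂(P(2)/Q(2)) = 0.0229·log₂(0.0229/0.7847) = -0.11676
  P(3)·log₂(P(3)/Q(3)) = 0.0099·log₂(0.0099/0.1825) = -0.04162
  P(4)·log₂(P(4)/Q(4)) = 0.7847·log₂(0.7847/0.0229) = 4.00097

D_KL(P||Q) = 0.76729 - 0.11676 - 0.04162 + 4.00097 = 4.60988 ≈ 4.6099 bits

D_KL(Q||P) = Σ Q(x) log₂(Q(x)/P(x))

Computing term by term:
  Q(1)·log₂(Q(1)/P(1)) = 0.0099·log₂(0.0099/0.1825) = -0.04162
  Q(2)·log₂(Q(2)/P(2)) = 0.7847·log₂(0.7847/0.0229) = 4.00097
  Q(3)·log₂(Q(3)/P(3)) = 0.1825·log₂(0.1825/0.0099) = 0.76729
  Q(4)·log₂(Q(4)/P(4)) = 0.0229·log₂(0.0229/0.7847) = -0.11676

D_KL(Q||P) = -0.04162 + 4.00097 + 0.76729 - 0.11676 = 4.60988 ≈ 4.6099 bits

These ARE equal here. Q is P with outcomes relabeled (Q(1) = P(3), Q(2) = P(4), Q(3) = P(1), Q(4) = P(2)) by a relabeling that is its own inverse, so the two sums contain exactly the same terms in a different order. This is a special case — KL divergence is not symmetric in general: D_KL(P||Q) ≠ D_KL(Q||P) for most P, Q.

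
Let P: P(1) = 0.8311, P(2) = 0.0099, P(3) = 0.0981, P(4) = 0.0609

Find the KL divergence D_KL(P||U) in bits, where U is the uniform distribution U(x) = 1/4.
1.1378 bits

U(i) = 1/4 for all i

D_KL(P||U) = Σ P(x) log₂(P(x) / (1/4))
           = Σ P(x) log₂(P(x)) + log₂(4)
           = log₂(4) - H(P)

H(P) = -Σ P(x) log₂(P(x)):
  -P(1)·log₂(P(1)) = -(0.8311)·log₂(0.8311) = 0.22183
  -P(2)·log₂(P(2)) = -(0.0099)·log₂(0.0099) = 0.06592
  -P(3)·log₂(P(3)) = -(0.0981)·log₂(0.0981) = 0.32860
  -P(4)·log₂(P(4)) = -(0.0609)·log₂(0.0609) = 0.24588
H(P) = 0.22183 + 0.06592 + 0.32860 + 0.24588 = 0.86223 bits

log₂(4) = 2.00000 bits

D_KL(P||U) = 2.00000 - 0.86223 = 1.13777 ≈ 1.1378 bits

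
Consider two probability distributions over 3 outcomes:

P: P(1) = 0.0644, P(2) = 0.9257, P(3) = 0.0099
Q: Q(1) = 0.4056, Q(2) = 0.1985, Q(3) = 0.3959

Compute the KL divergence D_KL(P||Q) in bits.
1.8327 bits

D_KL(P||Q) = Σ P(x) log₂(P(x)/Q(x))

Computing term by term:
  P(1)·log₂(P(1)/Q(1)) = 0.0644·log₂(0.0644/0.4056) = -0.17098
  P(2)·log₂(P(2)/Q(2)) = 0.9257·log₂(0.9257/0.1985) = 2.05636
  P(3)·log₂(P(3)/Q(3)) = 0.0099·log₂(0.0099/0.3959) = -0.05268

D_KL(P||Q) = -0.17098 + 2.05636 - 0.05268 = 1.83270 ≈ 1.8327 bits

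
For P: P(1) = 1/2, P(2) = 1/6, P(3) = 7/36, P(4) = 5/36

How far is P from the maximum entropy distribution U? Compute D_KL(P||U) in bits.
0.2142 bits

U(i) = 1/4 for all i

D_KL(P||U) = Σ P(x) log₂(P(x) / (1/4))
           = Σ P(x) log₂(P(x)) + log₂(4)
           = log₂(4) - H(P)

H(P) = -Σ P(x) log₂(P(x)):
  -P(1)·log₂(P(1)) = -(1/2)·log₂(1/2) = 0.50000
  -P(2)·log₂(P(2)) = -(1/6)·log₂(1/6) = 0.43083
  -P(3)·log₂(P(3)) = -(7/36)·log₂(7/36) = 0.45939
  -P(4)·log₂(P(4)) = -(5/36)·log₂(5/36) = 0.39556
H(P) = 0.50000 + 0.43083 + 0.45939 + 0.39556 = 1.78578 bits

log₂(4) = 2.00000 bits

D_KL(P||U) = 2.00000 - 1.78578 = 0.21422 ≈ 0.2142 bits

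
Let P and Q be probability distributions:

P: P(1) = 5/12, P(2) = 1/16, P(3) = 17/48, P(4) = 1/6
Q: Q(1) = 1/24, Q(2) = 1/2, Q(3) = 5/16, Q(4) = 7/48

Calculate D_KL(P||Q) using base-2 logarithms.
1.2927 bits

D_KL(P||Q) = Σ P(x) log₂(P(x)/Q(x))

Computing term by term:
  P(1)·log₂(P(1)/Q(1)) = (5/12)·log₂((5/12)/(1/24)) = 1.38414
  P(2)·log₂(P(2)/Q(2)) = (1/16)·log₂((1/16)/(1/2)) = -0.18750
  P(3)·log₂(P(3)/Q(3)) = (17/48)·log₂((17/48)/(5/16)) = 0.06395
  P(4)·log₂(P(4)/Q(4)) = (1/6)·log₂((1/6)/(7/48)) = 0.03211

D_KL(P||Q) = 1.38414 - 0.18750 + 0.06395 + 0.03211 = 1.29270 ≈ 1.2927 bits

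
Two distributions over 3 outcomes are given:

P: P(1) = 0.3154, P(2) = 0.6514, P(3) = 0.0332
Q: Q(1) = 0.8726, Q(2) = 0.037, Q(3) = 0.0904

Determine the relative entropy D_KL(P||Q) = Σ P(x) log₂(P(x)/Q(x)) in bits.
2.1844 bits

D_KL(P||Q) = Σ P(x) log₂(P(x)/Q(x))

Computing term by term:
  P(1)·log₂(P(1)/Q(1)) = 0.3154·log₂(0.3154/0.8726) = -0.46305
  P(2)·log₂(P(2)/Q(2)) = 0.6514·log₂(0.6514/0.037) = 2.69546
  P(3)·log₂(P(3)/Q(3)) = 0.0332·log₂(0.0332/0.0904) = -0.04798

D_KL(P||Q) = -0.46305 + 2.69546 - 0.04798 = 2.18443 ≈ 2.1844 bits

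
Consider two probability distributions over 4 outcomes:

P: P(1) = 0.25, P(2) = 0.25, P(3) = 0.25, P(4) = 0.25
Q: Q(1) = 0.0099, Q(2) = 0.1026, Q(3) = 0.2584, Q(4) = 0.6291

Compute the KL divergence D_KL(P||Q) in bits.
1.1411 bits

D_KL(P||Q) = Σ P(x) log₂(P(x)/Q(x))

Computing term by term:
  P(1)·log₂(P(1)/Q(1)) = 0.25·log₂(0.25/0.0099) = 1.16459
  P(2)·log₂(P(2)/Q(2)) = 0.25·log₂(0.25/0.1026) = 0.32122
  P(3)·log₂(P(3)/Q(3)) = 0.25·log₂(0.25/0.2584) = -0.01192
  P(4)·log₂(P(4)/Q(4)) = 0.25·log₂(0.25/0.6291) = -0.33284

D_KL(P||Q) = 1.16459 + 0.32122 - 0.01192 - 0.33284 = 1.14105 ≈ 1.1411 bits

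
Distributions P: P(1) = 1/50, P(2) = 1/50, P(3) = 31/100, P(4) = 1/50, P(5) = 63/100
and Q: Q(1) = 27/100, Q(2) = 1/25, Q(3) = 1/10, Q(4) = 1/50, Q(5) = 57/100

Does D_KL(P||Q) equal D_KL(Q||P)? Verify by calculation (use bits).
D_KL(P||Q) = 0.5019 bits, D_KL(Q||P) = 0.8083 bits. No — D_KL(P||Q) ≠ D_KL(Q||P) for this pair.

D_KL(P||Q) = Σ P(x) log₂(P(x)/Q(x))

Computing term by term:
  P(1)·log₂(P(1)/Q(1)) = (1/50)·log₂((1/50)/(27/100)) = -0.07510
  P(2)·log₂(P(2)/Q(2)) = (1/50)·log₂((1/50)/(1/25)) = -0.02000
  P(3)·log₂(P(3)/Q(3)) = (31/100)·log₂((31/100)/(1/10)) = 0.50600
  P(4)·log₂(P(4)/Q(4)) = (1/50)·log₂((1/50)/(1/50)) = 0.00000
  P(5)·log₂(P(5)/Q(5)) = (63/100)·log₂((63/100)/(57/100)) = 0.09097

D_KL(P||Q) = -0.07510 - 0.02000 + 0.50600 + 0.00000 + 0.09097 = 0.50187 ≈ 0.5019 bits

D_KL(Q||P) = Σ Q(x) log₂(Q(x)/P(x))

Computing term by term:
  Q(1)·log₂(Q(1)/P(1)) = (27/100)·log₂((27/100)/(1/50)) = 1.01382
  Q(2)·log₂(Q(2)/P(2)) = (1/25)·log₂((1/25)/(1/50)) = 0.04000
  Q(3)·log₂(Q(3)/P(3)) = (1/10)·log₂((1/10)/(31/100)) = -0.16323
  Q(4)·log₂(Q(4)/P(4)) = (1/50)·log₂((1/50)/(1/50)) = 0.00000
  Q(5)·log₂(Q(5)/P(5)) = (57/100)·log₂((57/100)/(63/100)) = -0.08230

D_KL(Q||P) = 1.01382 + 0.04000 - 0.16323 + 0.00000 - 0.08230 = 0.80829 ≈ 0.8083 bits

These are NOT equal (difference: 0.3064 bits). KL divergence is asymmetric: D_KL(P||Q) ≠ D_KL(Q||P) in general.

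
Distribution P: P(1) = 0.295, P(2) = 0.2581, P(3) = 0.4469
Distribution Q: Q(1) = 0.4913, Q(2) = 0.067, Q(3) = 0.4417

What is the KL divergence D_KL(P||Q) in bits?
0.2926 bits

D_KL(P||Q) = Σ P(x) log₂(P(x)/Q(x))

Computing term by term:
  P(1)·log₂(P(1)/Q(1)) = 0.295·log₂(0.295/0.4913) = -0.21709
  P(2)·log₂(P(2)/Q(2)) = 0.2581·log₂(0.2581/0.067) = 0.50218
  P(3)·log₂(P(3)/Q(3)) = 0.4469·log₂(0.4469/0.4417) = 0.00755

D_KL(P||Q) = -0.21709 + 0.50218 + 0.00755 = 0.29264 ≈ 0.2926 bits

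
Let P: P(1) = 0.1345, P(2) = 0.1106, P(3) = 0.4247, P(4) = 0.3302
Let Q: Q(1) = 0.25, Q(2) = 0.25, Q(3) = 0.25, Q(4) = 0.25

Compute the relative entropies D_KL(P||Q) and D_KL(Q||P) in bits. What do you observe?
D_KL(P||Q) = 0.2068 bits, D_KL(Q||P) = 0.2262 bits. The two directions give different values (D_KL(Q||P) exceeds D_KL(P||Q) by 0.0194 bits): KL divergence is asymmetric.

D_KL(P||Q) = Σ P(x) log₂(P(x)/Q(x))

Computing term by term:
  P(1)·log₂(P(1)/Q(1)) = 0.1345·log₂(0.1345/0.25) = -0.12029
  P(2)·log₂(P(2)/Q(2)) = 0.1106·log₂(0.1106/0.25) = -0.13013
  P(3)·log₂(P(3)/Q(3)) = 0.4247·log₂(0.4247/0.25) = 0.32469
  P(4)·log₂(P(4)/Q(4)) = 0.3302·log₂(0.3302/0.25) = 0.13255

D_KL(P||Q) = -0.12029 - 0.13013 + 0.32469 + 0.13255 = 0.20682 ≈ 0.2068 bits

D_KL(Q||P) = Σ Q(x) log₂(Q(x)/P(x))

Computing term by term:
  Q(1)·log₂(Q(1)/P(1)) = 0.25·log₂(0.25/0.1345) = 0.22358
  Q(2)·log₂(Q(2)/P(2)) = 0.25·log₂(0.25/0.1106) = 0.29414
  Q(3)·log₂(Q(3)/P(3)) = 0.25·log₂(0.25/0.4247) = -0.19113
  Q(4)·log₂(Q(4)/P(4)) = 0.25·log₂(0.25/0.3302) = -0.10035

D_KL(Q||P) = 0.22358 + 0.29414 - 0.19113 - 0.10035 = 0.22624 ≈ 0.2262 bits

These are NOT equal (difference: 0.0194 bits). KL divergence is asymmetric: D_KL(P||Q) ≠ D_KL(Q||P) in general.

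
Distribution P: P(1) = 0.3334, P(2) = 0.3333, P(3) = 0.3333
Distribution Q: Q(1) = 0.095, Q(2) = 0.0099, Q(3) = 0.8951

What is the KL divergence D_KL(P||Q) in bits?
1.8198 bits

D_KL(P||Q) = Σ P(x) log₂(P(x)/Q(x))

Computing term by term:
  P(1)·log₂(P(1)/Q(1)) = 0.3334·log₂(0.3334/0.095) = 0.60387
  P(2)·log₂(P(2)/Q(2)) = 0.3333·log₂(0.3333/0.0099) = 1.69091
  P(3)·log₂(P(3)/Q(3)) = 0.3333·log₂(0.3333/0.8951) = -0.47503

D_KL(P||Q) = 0.60387 + 1.69091 - 0.47503 = 1.81975 ≈ 1.8198 bits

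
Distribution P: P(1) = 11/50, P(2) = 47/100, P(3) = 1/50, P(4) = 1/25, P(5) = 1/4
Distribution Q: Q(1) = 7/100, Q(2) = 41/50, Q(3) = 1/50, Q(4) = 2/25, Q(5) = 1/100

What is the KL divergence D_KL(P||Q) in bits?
1.1070 bits

D_KL(P||Q) = Σ P(x) log₂(P(x)/Q(x))

Computing term by term:
  P(1)·log₂(P(1)/Q(1)) = (11/50)·log₂((11/50)/(7/100)) = 0.36346
  P(2)·log₂(P(2)/Q(2)) = (47/100)·log₂((47/100)/(41/50)) = -0.37739
  P(3)·log₂(P(3)/Q(3)) = (1/50)·log₂((1/50)/(1/50)) = 0.00000
  P(4)·log₂(P(4)/Q(4)) = (1/25)·log₂((1/25)/(2/25)) = -0.04000
  P(5)·log₂(P(5)/Q(5)) = (1/4)·log₂((1/4)/(1/100)) = 1.16096

D_KL(P||Q) = 0.36346 - 0.37739 + 0.00000 - 0.04000 + 1.16096 = 1.10703 ≈ 1.1070 bits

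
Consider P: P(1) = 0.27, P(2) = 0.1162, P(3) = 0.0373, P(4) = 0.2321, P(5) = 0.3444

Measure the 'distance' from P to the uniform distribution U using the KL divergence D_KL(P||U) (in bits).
0.2554 bits

U(i) = 1/5 for all i

D_KL(P||U) = Σ P(x) log₂(P(x) / (1/5))
           = Σ P(x) log₂(P(x)) + log₂(5)
           = log₂(5) - H(P)

H(P) = -Σ P(x) log₂(P(x)):
  -P(1)·log₂(P(1)) = -(0.27)·log₂(0.27) = 0.51002
  -P(2)·log₂(P(2)) = -(0.1162)·log₂(0.1162) = 0.36084
  -P(3)·log₂(P(3)) = -(0.0373)·log₂(0.0373) = 0.17698
  -P(4)·log₂(P(4)) = -(0.2321)·log₂(0.2321) = 0.48908
  -P(5)·log₂(P(5)) = -(0.3444)·log₂(0.3444) = 0.52963
H(P) = 0.51002 + 0.36084 + 0.17698 + 0.48908 + 0.52963 = 2.06655 bits

log₂(5) = 2.32193 bits

D_KL(P||U) = 2.32193 - 2.06655 = 0.25538 ≈ 0.2554 bits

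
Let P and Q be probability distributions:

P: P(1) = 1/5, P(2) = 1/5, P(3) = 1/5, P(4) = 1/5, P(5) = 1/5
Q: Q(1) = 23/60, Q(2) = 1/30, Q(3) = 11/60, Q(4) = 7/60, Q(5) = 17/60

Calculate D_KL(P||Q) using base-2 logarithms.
0.4094 bits

D_KL(P||Q) = Σ P(x) log₂(P(x)/Q(x))

Computing term by term:
  P(1)·log₂(P(1)/Q(1)) = (1/5)·log₂((1/5)/(23/60)) = -0.18772
  P(2)·log₂(P(2)/Q(2)) = (1/5)·log₂((1/5)/(1/30)) = 0.51699
  P(3)·log₂(P(3)/Q(3)) = (1/5)·log₂((1/5)/(11/60)) = 0.02511
  P(4)·log₂(P(4)/Q(4)) = (1/5)·log₂((1/5)/(7/60)) = 0.15552
  P(5)·log₂(P(5)/Q(5)) = (1/5)·log₂((1/5)/(17/60)) = -0.10050

D_KL(P||Q) = -0.18772 + 0.51699 + 0.02511 + 0.15552 - 0.10050 = 0.40940 ≈ 0.4094 bits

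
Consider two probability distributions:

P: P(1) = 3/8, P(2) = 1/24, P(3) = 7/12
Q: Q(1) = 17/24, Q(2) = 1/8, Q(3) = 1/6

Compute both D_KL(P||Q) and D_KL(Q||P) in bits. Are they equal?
D_KL(P||Q) = 0.6442 bits, D_KL(Q||P) = 0.5468 bits. No, they are not equal.

D_KL(P||Q) = Σ P(x) log₂(P(x)/Q(x))

Computing term by term:
  P(1)·log₂(P(1)/Q(1)) = (3/8)·log₂((3/8)/(17/24)) = -0.34408
  P(2)·log₂(P(2)/Q(2)) = (1/24)·log₂((1/24)/(1/8)) = -0.06604
  P(3)·log₂(P(3)/Q(3)) = (7/12)·log₂((7/12)/(1/6)) = 1.05429

D_KL(P||Q) = -0.34408 - 0.06604 + 1.05429 = 0.64417 ≈ 0.6442 bits

D_KL(Q||P) = Σ Q(x) log₂(Q(x)/P(x))

Computing term by term:
  Q(1)·log₂(Q(1)/P(1)) = (17/24)·log₂((17/24)/(3/8)) = 0.64992
  Q(2)·log₂(Q(2)/P(2)) = (1/8)·log₂((1/8)/(1/24)) = 0.19812
  Q(3)·log₂(Q(3)/P(3)) = (1/6)·log₂((1/6)/(7/12)) = -0.30123

D_KL(Q||P) = 0.64992 + 0.19812 - 0.30123 = 0.54681 ≈ 0.5468 bits

These are NOT equal (difference: 0.0974 bits). KL divergence is asymmetric: D_KL(P||Q) ≠ D_KL(Q||P) in general.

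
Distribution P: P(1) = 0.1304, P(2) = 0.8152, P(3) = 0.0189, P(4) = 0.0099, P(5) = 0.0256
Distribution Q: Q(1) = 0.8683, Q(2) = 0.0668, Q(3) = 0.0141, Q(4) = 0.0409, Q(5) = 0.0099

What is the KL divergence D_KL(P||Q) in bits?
2.6084 bits

D_KL(P||Q) = Σ P(x) log₂(P(x)/Q(x))

Computing term by term:
  P(1)·log₂(P(1)/Q(1)) = 0.1304·log₂(0.1304/0.8683) = -0.35668
  P(2)·log₂(P(2)/Q(2)) = 0.8152·log₂(0.8152/0.0668) = 2.94225
  P(3)·log₂(P(3)/Q(3)) = 0.0189·log₂(0.0189/0.0141) = 0.00799
  P(4)·log₂(P(4)/Q(4)) = 0.0099·log₂(0.0099/0.0409) = -0.02026
  P(5)·log₂(P(5)/Q(5)) = 0.0256·log₂(0.0256/0.0099) = 0.03509

D_KL(P||Q) = -0.35668 + 2.94225 + 0.00799 - 0.02026 + 0.03509 = 2.60839 ≈ 2.6084 bits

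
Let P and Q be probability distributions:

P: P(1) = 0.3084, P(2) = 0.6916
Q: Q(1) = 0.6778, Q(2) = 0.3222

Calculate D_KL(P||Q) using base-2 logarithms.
0.4118 bits

D_KL(P||Q) = Σ P(x) log₂(P(x)/Q(x))

Computing term by term:
  P(1)·log₂(P(1)/Q(1)) = 0.3084·log₂(0.3084/0.6778) = -0.35036
  P(2)·log₂(P(2)/Q(2)) = 0.6916·log₂(0.6916/0.3222) = 0.76213

D_KL(P||Q) = -0.35036 + 0.76213 = 0.41177 ≈ 0.4118 bits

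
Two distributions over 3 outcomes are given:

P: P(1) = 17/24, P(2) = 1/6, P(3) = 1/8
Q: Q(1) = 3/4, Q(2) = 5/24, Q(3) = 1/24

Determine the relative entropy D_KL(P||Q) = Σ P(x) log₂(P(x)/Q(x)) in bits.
0.0861 bits

D_KL(P||Q) = Σ P(x) log₂(P(x)/Q(x))

Computing term by term:
  P(1)·log₂(P(1)/Q(1)) = (17/24)·log₂((17/24)/(3/4)) = -0.05841
  P(2)·log₂(P(2)/Q(2)) = (1/6)·log₂((1/6)/(5/24)) = -0.05365
  P(3)·log₂(P(3)/Q(3)) = (1/8)·log₂((1/8)/(1/24)) = 0.19812

D_KL(P||Q) = -0.05841 - 0.05365 + 0.19812 = 0.08606 ≈ 0.0861 bits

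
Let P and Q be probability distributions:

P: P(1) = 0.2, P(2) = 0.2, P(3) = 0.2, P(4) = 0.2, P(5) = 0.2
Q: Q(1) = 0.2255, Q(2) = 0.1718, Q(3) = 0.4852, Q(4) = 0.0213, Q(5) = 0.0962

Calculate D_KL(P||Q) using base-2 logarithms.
0.6109 bits

D_KL(P||Q) = Σ P(x) log₂(P(x)/Q(x))

Computing term by term:
  P(1)·log₂(P(1)/Q(1)) = 0.2·log₂(0.2/0.2255) = -0.03463
  P(2)·log₂(P(2)/Q(2)) = 0.2·log₂(0.2/0.1718) = 0.04385
  P(3)·log₂(P(3)/Q(3)) = 0.2·log₂(0.2/0.4852) = -0.25572
  P(4)·log₂(P(4)/Q(4)) = 0.2·log₂(0.2/0.0213) = 0.64621
  P(5)·log₂(P(5)/Q(5)) = 0.2·log₂(0.2/0.0962) = 0.21118

D_KL(P||Q) = -0.03463 + 0.04385 - 0.25572 + 0.64621 + 0.21118 = 0.61089 ≈ 0.6109 bits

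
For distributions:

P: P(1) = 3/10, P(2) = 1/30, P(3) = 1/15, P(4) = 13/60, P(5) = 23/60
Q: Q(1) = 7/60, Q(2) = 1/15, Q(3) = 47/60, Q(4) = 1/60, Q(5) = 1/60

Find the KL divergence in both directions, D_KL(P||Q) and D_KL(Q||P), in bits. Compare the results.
D_KL(P||Q) = 2.6743 bits, D_KL(Q||P) = 2.5551 bits. D_KL(P||Q) is larger than D_KL(Q||P) by 0.1192 bits; the two directions differ.

D_KL(P||Q) = Σ P(x) log₂(P(x)/Q(x))

Computing term by term:
  P(1)·log₂(P(1)/Q(1)) = (3/10)·log₂((3/10)/(7/60)) = 0.40877
  P(2)·log₂(P(2)/Q(2)) = (1/30)·log₂((1/30)/(1/15)) = -0.03333
  P(3)·log₂(P(3)/Q(3)) = (1/15)·log₂((1/15)/(47/60)) = -0.23697
  P(4)·log₂(P(4)/Q(4)) = (13/60)·log₂((13/60)/(1/60)) = 0.80176
  P(5)·log₂(P(5)/Q(5)) = (23/60)·log₂((23/60)/(1/60)) = 1.73403

D_KL(P||Q) = 0.40877 - 0.03333 - 0.23697 + 0.80176 + 1.73403 = 2.67426 ≈ 2.6743 bits

D_KL(Q||P) = Σ Q(x) log₂(Q(x)/P(x))

Computing term by term:
  Q(1)·log₂(Q(1)/P(1)) = (7/60)·log₂((7/60)/(3/10)) = -0.15897
  Q(2)·log₂(Q(2)/P(2)) = (1/15)·log₂((1/15)/(1/30)) = 0.06667
  Q(3)·log₂(Q(3)/P(3)) = (47/60)·log₂((47/60)/(1/15)) = 2.78443
  Q(4)·log₂(Q(4)/P(4)) = (1/60)·log₂((1/60)/(13/60)) = -0.06167
  Q(5)·log₂(Q(5)/P(5)) = (1/60)·log₂((1/60)/(23/60)) = -0.07539

D_KL(Q||P) = -0.15897 + 0.06667 + 2.78443 - 0.06167 - 0.07539 = 2.55507 ≈ 2.5551 bits

These are NOT equal (difference: 0.1192 bits). KL divergence is asymmetric: D_KL(P||Q) ≠ D_KL(Q||P) in general.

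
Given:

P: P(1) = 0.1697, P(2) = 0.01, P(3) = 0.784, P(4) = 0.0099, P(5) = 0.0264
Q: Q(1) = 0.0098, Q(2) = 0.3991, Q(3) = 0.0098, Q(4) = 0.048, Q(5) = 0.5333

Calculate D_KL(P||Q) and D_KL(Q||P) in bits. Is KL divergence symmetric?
D_KL(P||Q) = 5.4643 bits, D_KL(Q||P) = 4.4423 bits. No, KL divergence is not symmetric.

D_KL(P||Q) = Σ P(x) log₂(P(x)/Q(x))

Computing term by term:
  P(1)·log₂(P(1)/Q(1)) = 0.1697·log₂(0.1697/0.0098) = 0.69816
  P(2)·log₂(P(2)/Q(2)) = 0.01·log₂(0.01/0.3991) = -0.05319
  P(3)·log₂(P(3)/Q(3)) = 0.784·log₂(0.784/0.0098) = 4.95639
  P(4)·log₂(P(4)/Q(4)) = 0.0099·log₂(0.0099/0.048) = -0.02255
  P(5)·log₂(P(5)/Q(5)) = 0.0264·log₂(0.0264/0.5333) = -0.11448

D_KL(P||Q) = 0.69816 - 0.05319 + 4.95639 - 0.02255 - 0.11448 = 5.46433 ≈ 5.4643 bits

D_KL(Q||P) = Σ Q(x) log₂(Q(x)/P(x))

Computing term by term:
  Q(1)·log₂(Q(1)/P(1)) = 0.0098·log₂(0.0098/0.1697) = -0.04032
  Q(2)·log₂(Q(2)/P(2)) = 0.3991·log₂(0.3991/0.01) = 2.12268
  Q(3)·log₂(Q(3)/P(3)) = 0.0098·log₂(0.0098/0.784) = -0.06195
  Q(4)·log₂(Q(4)/P(4)) = 0.048·log₂(0.048/0.0099) = 0.10932
  Q(5)·log₂(Q(5)/P(5)) = 0.5333·log₂(0.5333/0.0264) = 2.31257

D_KL(Q||P) = -0.04032 + 2.12268 - 0.06195 + 0.10932 + 2.31257 = 4.44230 ≈ 4.4423 bits

These are NOT equal (difference: 1.0220 bits). KL divergence is asymmetric: D_KL(P||Q) ≠ D_KL(Q||P) in general.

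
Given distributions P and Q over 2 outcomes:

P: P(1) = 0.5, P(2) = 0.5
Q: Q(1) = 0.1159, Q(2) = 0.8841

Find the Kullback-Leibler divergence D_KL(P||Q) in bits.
0.6434 bits

D_KL(P||Q) = Σ P(x) log₂(P(x)/Q(x))

Computing term by term:
  P(1)·log₂(P(1)/Q(1)) = 0.5·log₂(0.5/0.1159) = 1.05452
  P(2)·log₂(P(2)/Q(2)) = 0.5·log₂(0.5/0.8841) = -0.41114

D_KL(P||Q) = 1.05452 - 0.41114 = 0.64338 ≈ 0.6434 bits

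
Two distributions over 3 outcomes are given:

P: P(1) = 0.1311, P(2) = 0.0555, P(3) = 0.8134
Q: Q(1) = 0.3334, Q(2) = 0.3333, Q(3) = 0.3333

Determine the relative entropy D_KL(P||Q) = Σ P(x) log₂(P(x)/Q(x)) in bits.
0.7269 bits

D_KL(P||Q) = Σ P(x) log₂(P(x)/Q(x))

Computing term by term:
  P(1)·log₂(P(1)/Q(1)) = 0.1311·log₂(0.1311/0.3334) = -0.17654
  P(2)·log₂(P(2)/Q(2)) = 0.0555·log₂(0.0555/0.3333) = -0.14354
  P(3)·log₂(P(3)/Q(3)) = 0.8134·log₂(0.8134/0.3333) = 1.04696

D_KL(P||Q) = -0.17654 - 0.14354 + 1.04696 = 0.72688 ≈ 0.7269 bits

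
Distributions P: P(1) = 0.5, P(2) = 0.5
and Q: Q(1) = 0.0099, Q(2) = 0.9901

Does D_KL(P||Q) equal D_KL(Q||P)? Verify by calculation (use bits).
D_KL(P||Q) = 2.3364 bits, D_KL(Q||P) = 0.9199 bits. No — D_KL(P||Q) ≠ D_KL(Q||P) for this pair.

D_KL(P||Q) = Σ P(x) log₂(P(x)/Q(x))

Computing term by term:
  P(1)·log₂(P(1)/Q(1)) = 0.5·log₂(0.5/0.0099) = 2.82918
  P(2)·log₂(P(2)/Q(2)) = 0.5·log₂(0.5/0.9901) = -0.49282

D_KL(P||Q) = 2.82918 - 0.49282 = 2.33636 ≈ 2.3364 bits

D_KL(Q||P) = Σ Q(x) log₂(Q(x)/P(x))

Computing term by term:
  Q(1)·log₂(Q(1)/P(1)) = 0.0099·log₂(0.0099/0.5) = -0.05602
  Q(2)·log₂(Q(2)/P(2)) = 0.9901·log₂(0.9901/0.5) = 0.97589

D_KL(Q||P) = -0.05602 + 0.97589 = 0.91987 ≈ 0.9199 bits

These are NOT equal (difference: 1.4165 bits). KL divergence is asymmetric: D_KL(P||Q) ≠ D_KL(Q||P) in general.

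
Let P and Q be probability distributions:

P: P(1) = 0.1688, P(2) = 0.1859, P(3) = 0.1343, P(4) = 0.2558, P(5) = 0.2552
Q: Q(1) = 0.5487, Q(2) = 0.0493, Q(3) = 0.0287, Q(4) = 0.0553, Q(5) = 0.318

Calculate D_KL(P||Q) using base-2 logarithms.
0.8521 bits

D_KL(P||Q) = Σ P(x) log₂(P(x)/Q(x))

Computing term by term:
  P(1)·log₂(P(1)/Q(1)) = 0.1688·log₂(0.1688/0.5487) = -0.28708
  P(2)·log₂(P(2)/Q(2)) = 0.1859·log₂(0.1859/0.0493) = 0.35597
  P(3)·log₂(P(3)/Q(3)) = 0.1343·log₂(0.1343/0.0287) = 0.29900
  P(4)·log₂(P(4)/Q(4)) = 0.2558·log₂(0.2558/0.0553) = 0.56523
  P(5)·log₂(P(5)/Q(5)) = 0.2552·log₂(0.2552/0.318) = -0.08100

D_KL(P||Q) = -0.28708 + 0.35597 + 0.29900 + 0.56523 - 0.08100 = 0.85212 ≈ 0.8521 bits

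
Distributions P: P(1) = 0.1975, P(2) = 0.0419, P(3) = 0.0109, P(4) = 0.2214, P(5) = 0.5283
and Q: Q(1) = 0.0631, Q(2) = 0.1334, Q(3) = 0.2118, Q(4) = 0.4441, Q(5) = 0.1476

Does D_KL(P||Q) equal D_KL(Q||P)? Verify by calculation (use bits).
D_KL(P||Q) = 0.9580 bits, D_KL(Q||P) = 1.2000 bits. No — D_KL(P||Q) ≠ D_KL(Q||P) for this pair.

D_KL(P||Q) = Σ P(x) log₂(P(x)/Q(x))

Computing term by term:
  P(1)·log₂(P(1)/Q(1)) = 0.1975·log₂(0.1975/0.0631) = 0.32511
  P(2)·log₂(P(2)/Q(2)) = 0.0419·log₂(0.0419/0.1334) = -0.07000
  P(3)·log₂(P(3)/Q(3)) = 0.0109·log₂(0.0109/0.2118) = -0.04666
  P(4)·log₂(P(4)/Q(4)) = 0.2214·log₂(0.2214/0.4441) = -0.22234
  P(5)·log₂(P(5)/Q(5)) = 0.5283·log₂(0.5283/0.1476) = 0.97189

D_KL(P||Q) = 0.32511 - 0.07000 - 0.04666 - 0.22234 + 0.97189 = 0.95800 ≈ 0.9580 bits

D_KL(Q||P) = Σ Q(x) log₂(Q(x)/P(x))

Computing term by term:
  Q(1)·log₂(Q(1)/P(1)) = 0.0631·log₂(0.0631/0.1975) = -0.10387
  Q(2)·log₂(Q(2)/P(2)) = 0.1334·log₂(0.1334/0.0419) = 0.22288
  Q(3)·log₂(Q(3)/P(3)) = 0.2118·log₂(0.2118/0.0109) = 0.90657
  Q(4)·log₂(Q(4)/P(4)) = 0.4441·log₂(0.4441/0.2214) = 0.44598
  Q(5)·log₂(Q(5)/P(5)) = 0.1476·log₂(0.1476/0.5283) = -0.27153

D_KL(Q||P) = -0.10387 + 0.22288 + 0.90657 + 0.44598 - 0.27153 = 1.20003 ≈ 1.2000 bits

These are NOT equal (difference: 0.2420 bits). KL divergence is asymmetric: D_KL(P||Q) ≠ D_KL(Q||P) in general.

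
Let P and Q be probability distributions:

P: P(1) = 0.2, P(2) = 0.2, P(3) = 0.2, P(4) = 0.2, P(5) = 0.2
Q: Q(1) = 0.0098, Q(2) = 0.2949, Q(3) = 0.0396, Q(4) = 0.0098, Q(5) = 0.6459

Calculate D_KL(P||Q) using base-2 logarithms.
1.7574 bits

D_KL(P||Q) = Σ P(x) log₂(P(x)/Q(x))

Computing term by term:
  P(1)·log₂(P(1)/Q(1)) = 0.2·log₂(0.2/0.0098) = 0.87021
  P(2)·log₂(P(2)/Q(2)) = 0.2·log₂(0.2/0.2949) = -0.11205
  P(3)·log₂(P(3)/Q(3)) = 0.2·log₂(0.2/0.0396) = 0.46729
  P(4)·log₂(P(4)/Q(4)) = 0.2·log₂(0.2/0.0098) = 0.87021
  P(5)·log₂(P(5)/Q(5)) = 0.2·log₂(0.2/0.6459) = -0.33826

D_KL(P||Q) = 0.87021 - 0.11205 + 0.46729 + 0.87021 - 0.33826 = 1.75740 ≈ 1.7574 bits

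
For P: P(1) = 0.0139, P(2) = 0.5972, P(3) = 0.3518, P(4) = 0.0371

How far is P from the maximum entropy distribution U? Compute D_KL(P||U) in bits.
0.7636 bits

U(i) = 1/4 for all i

D_KL(P||U) = Σ P(x) log₂(P(x) / (1/4))
           = Σ P(x) log₂(P(x)) + log₂(4)
           = log₂(4) - H(P)

H(P) = -Σ P(x) log₂(P(x)):
  -P(1)·log₂(P(1)) = -(0.0139)·log₂(0.0139) = 0.08575
  -P(2)·log₂(P(2)) = -(0.5972)·log₂(0.5972) = 0.44415
  -P(3)·log₂(P(3)) = -(0.3518)·log₂(0.3518) = 0.53022
  -P(4)·log₂(P(4)) = -(0.0371)·log₂(0.0371) = 0.17632
H(P) = 0.08575 + 0.44415 + 0.53022 + 0.17632 = 1.23644 bits

log₂(4) = 2.00000 bits

D_KL(P||U) = 2.00000 - 1.23644 = 0.76356 ≈ 0.7636 bits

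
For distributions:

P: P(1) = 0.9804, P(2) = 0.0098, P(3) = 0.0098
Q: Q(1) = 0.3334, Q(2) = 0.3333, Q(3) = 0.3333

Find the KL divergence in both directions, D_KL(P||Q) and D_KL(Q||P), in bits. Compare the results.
D_KL(P||Q) = 1.4259 bits, D_KL(Q||P) = 2.8728 bits. D_KL(Q||P) is larger than D_KL(P||Q) by 1.4469 bits; the two directions differ.

D_KL(P||Q) = Σ P(x) log₂(P(x)/Q(x))

Computing term by term:
  P(1)·log₂(P(1)/Q(1)) = 0.9804·log₂(0.9804/0.3334) = 1.52562
  P(2)·log₂(P(2)/Q(2)) = 0.0098·log₂(0.0098/0.3333) = -0.04986
  P(3)·log₂(P(3)/Q(3)) = 0.0098·log₂(0.0098/0.3333) = -0.04986

D_KL(P||Q) = 1.52562 - 0.04986 - 0.04986 = 1.42590 ≈ 1.4259 bits

D_KL(Q||P) = Σ Q(x) log₂(Q(x)/P(x))

Computing term by term:
  Q(1)·log₂(Q(1)/P(1)) = 0.3334·log₂(0.3334/0.9804) = -0.51881
  Q(2)·log₂(Q(2)/P(2)) = 0.3333·log₂(0.3333/0.0098) = 1.69580
  Q(3)·log₂(Q(3)/P(3)) = 0.3333·log₂(0.3333/0.0098) = 1.69580

D_KL(Q||P) = -0.51881 + 1.69580 + 1.69580 = 2.87279 ≈ 2.8728 bits

These are NOT equal (difference: 1.4469 bits). KL divergence is asymmetric: D_KL(P||Q) ≠ D_KL(Q||P) in general.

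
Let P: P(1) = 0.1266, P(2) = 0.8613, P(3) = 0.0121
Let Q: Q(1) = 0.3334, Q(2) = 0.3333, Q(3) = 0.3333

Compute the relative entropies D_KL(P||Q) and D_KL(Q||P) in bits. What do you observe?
D_KL(P||Q) = 0.9450 bits, D_KL(Q||P) = 1.6037 bits. The two directions give different values (D_KL(Q||P) exceeds D_KL(P||Q) by 0.6587 bits): KL divergence is asymmetric.

D_KL(P||Q) = Σ P(x) log₂(P(x)/Q(x))

Computing term by term:
  P(1)·log₂(P(1)/Q(1)) = 0.1266·log₂(0.1266/0.3334) = -0.17686
  P(2)·log₂(P(2)/Q(2)) = 0.8613·log₂(0.8613/0.3333) = 1.17972
  P(3)·log₂(P(3)/Q(3)) = 0.0121·log₂(0.0121/0.3333) = -0.05788

D_KL(P||Q) = -0.17686 + 1.17972 - 0.05788 = 0.94498 ≈ 0.9450 bits

D_KL(Q||P) = Σ Q(x) log₂(Q(x)/P(x))

Computing term by term:
  Q(1)·log₂(Q(1)/P(1)) = 0.3334·log₂(0.3334/0.1266) = 0.46575
  Q(2)·log₂(Q(2)/P(2)) = 0.3333·log₂(0.3333/0.8613) = -0.45652
  Q(3)·log₂(Q(3)/P(3)) = 0.3333·log₂(0.3333/0.0121) = 1.59442

D_KL(Q||P) = 0.46575 - 0.45652 + 1.59442 = 1.60365 ≈ 1.6037 bits

These are NOT equal (difference: 0.6587 bits). KL divergence is asymmetric: D_KL(P||Q) ≠ D_KL(Q||P) in general.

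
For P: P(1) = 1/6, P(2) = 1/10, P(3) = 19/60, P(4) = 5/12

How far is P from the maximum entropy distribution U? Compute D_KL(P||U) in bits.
0.1854 bits

U(i) = 1/4 for all i

D_KL(P||U) = Σ P(x) log₂(P(x) / (1/4))
           = Σ P(x) log₂(P(x)) + log₂(4)
           = log₂(4) - H(P)

H(P) = -Σ P(x) log₂(P(x)):
  -P(1)·log₂(P(1)) = -(1/6)·log₂(1/6) = 0.43083
  -P(2)·log₂(P(2)) = -(1/10)·log₂(1/10) = 0.33219
  -P(3)·log₂(P(3)) = -(19/60)·log₂(19/60) = 0.52534
  -P(4)·log₂(P(4)) = -(5/12)·log₂(5/12) = 0.52626
H(P) = 0.43083 + 0.33219 + 0.52534 + 0.52626 = 1.81462 bits

log₂(4) = 2.00000 bits

D_KL(P||U) = 2.00000 - 1.81462 = 0.18538 ≈ 0.1854 bits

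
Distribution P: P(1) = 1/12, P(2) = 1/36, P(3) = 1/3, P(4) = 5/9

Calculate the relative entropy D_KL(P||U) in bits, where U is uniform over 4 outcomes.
0.5582 bits

U(i) = 1/4 for all i

D_KL(P||U) = Σ P(x) log₂(P(x) / (1/4))
           = Σ P(x) log₂(P(x)) + log₂(4)
           = log₂(4) - H(P)

H(P) = -Σ P(x) log₂(P(x)):
  -P(1)·log₂(P(1)) = -(1/12)·log₂(1/12) = 0.29875
  -P(2)·log₂(P(2)) = -(1/36)·log₂(1/36) = 0.14361
  -P(3)·log₂(P(3)) = -(1/3)·log₂(1/3) = 0.52832
  -P(4)·log₂(P(4)) = -(5/9)·log₂(5/9) = 0.47111
H(P) = 0.29875 + 0.14361 + 0.52832 + 0.47111 = 1.44179 bits

log₂(4) = 2.00000 bits

D_KL(P||U) = 2.00000 - 1.44179 = 0.55821 ≈ 0.5582 bits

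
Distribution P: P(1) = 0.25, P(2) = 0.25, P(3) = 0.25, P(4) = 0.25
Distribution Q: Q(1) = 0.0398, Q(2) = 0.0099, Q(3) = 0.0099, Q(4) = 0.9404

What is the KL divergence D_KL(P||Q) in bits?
2.5141 bits

D_KL(P||Q) = Σ P(x) log₂(P(x)/Q(x))

Computing term by term:
  P(1)·log₂(P(1)/Q(1)) = 0.25·log₂(0.25/0.0398) = 0.66277
  P(2)·log₂(P(2)/Q(2)) = 0.25·log₂(0.25/0.0099) = 1.16459
  P(3)·log₂(P(3)/Q(3)) = 0.25·log₂(0.25/0.0099) = 1.16459
  P(4)·log₂(P(4)/Q(4)) = 0.25·log₂(0.25/0.9404) = -0.47784

D_KL(P||Q) = 0.66277 + 1.16459 + 1.16459 - 0.47784 = 2.51411 ≈ 2.5141 bits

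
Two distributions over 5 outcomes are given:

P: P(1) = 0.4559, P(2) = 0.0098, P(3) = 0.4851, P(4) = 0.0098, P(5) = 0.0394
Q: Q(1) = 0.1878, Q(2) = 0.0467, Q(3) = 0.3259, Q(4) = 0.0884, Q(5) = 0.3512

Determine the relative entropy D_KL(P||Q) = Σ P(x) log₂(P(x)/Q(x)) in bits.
0.6842 bits

D_KL(P||Q) = Σ P(x) log₂(P(x)/Q(x))

Computing term by term:
  P(1)·log₂(P(1)/Q(1)) = 0.4559·log₂(0.4559/0.1878) = 0.58333
  P(2)·log₂(P(2)/Q(2)) = 0.0098·log₂(0.0098/0.0467) = -0.02208
  P(3)·log₂(P(3)/Q(3)) = 0.4851·log₂(0.4851/0.3259) = 0.27838
  P(4)·log₂(P(4)/Q(4)) = 0.0098·log₂(0.0098/0.0884) = -0.03110
  P(5)·log₂(P(5)/Q(5)) = 0.0394·log₂(0.0394/0.3512) = -0.12435

D_KL(P||Q) = 0.58333 - 0.02208 + 0.27838 - 0.03110 - 0.12435 = 0.68418 ≈ 0.6842 bits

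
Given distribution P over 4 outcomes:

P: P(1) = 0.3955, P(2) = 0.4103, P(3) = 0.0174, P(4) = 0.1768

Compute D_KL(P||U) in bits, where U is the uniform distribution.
0.3997 bits

U(i) = 1/4 for all i

D_KL(P||U) = Σ P(x) log₂(P(x) / (1/4))
           = Σ P(x) log₂(P(x)) + log₂(4)
           = log₂(4) - H(P)

H(P) = -Σ P(x) log₂(P(x)):
  -P(1)·log₂(P(1)) = -(0.3955)·log₂(0.3955) = 0.52928
  -P(2)·log₂(P(2)) = -(0.4103)·log₂(0.4103) = 0.52734
  -P(3)·log₂(P(3)) = -(0.0174)·log₂(0.0174) = 0.10170
  -P(4)·log₂(P(4)) = -(0.1768)·log₂(0.1768) = 0.44197
H(P) = 0.52928 + 0.52734 + 0.10170 + 0.44197 = 1.60029 bits

log₂(4) = 2.00000 bits

D_KL(P||U) = 2.00000 - 1.60029 = 0.39971 ≈ 0.3997 bits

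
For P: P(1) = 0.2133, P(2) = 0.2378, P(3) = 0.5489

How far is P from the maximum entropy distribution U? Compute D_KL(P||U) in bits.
0.1417 bits

U(i) = 1/3 for all i

D_KL(P||U) = Σ P(x) log₂(P(x) / (1/3))
           = Σ P(x) log₂(P(x)) + log₂(3)
           = log₂(3) - H(P)

H(P) = -Σ P(x) log₂(P(x)):
  -P(1)·log₂(P(1)) = -(0.2133)·log₂(0.2133) = 0.47546
  -P(2)·log₂(P(2)) = -(0.2378)·log₂(0.2378) = 0.49276
  -P(3)·log₂(P(3)) = -(0.5489)·log₂(0.5489) = 0.47501
H(P) = 0.47546 + 0.49276 + 0.47501 = 1.44323 bits

log₂(3) = 1.58496 bits

D_KL(P||U) = 1.58496 - 1.44323 = 0.14173 ≈ 0.1417 bits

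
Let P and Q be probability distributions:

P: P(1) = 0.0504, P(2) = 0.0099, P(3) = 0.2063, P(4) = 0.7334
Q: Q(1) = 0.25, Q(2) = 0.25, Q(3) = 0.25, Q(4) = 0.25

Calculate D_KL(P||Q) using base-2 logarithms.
0.9190 bits

D_KL(P||Q) = Σ P(x) log₂(P(x)/Q(x))

Computing term by term:
  P(1)·log₂(P(1)/Q(1)) = 0.0504·log₂(0.0504/0.25) = -0.11645
  P(2)·log₂(P(2)/Q(2)) = 0.0099·log₂(0.0099/0.25) = -0.04612
  P(3)·log₂(P(3)/Q(3)) = 0.2063·log₂(0.2063/0.25) = -0.05718
  P(4)·log₂(P(4)/Q(4)) = 0.7334·log₂(0.7334/0.25) = 1.13873

D_KL(P||Q) = -0.11645 - 0.04612 - 0.05718 + 1.13873 = 0.91898 ≈ 0.9190 bits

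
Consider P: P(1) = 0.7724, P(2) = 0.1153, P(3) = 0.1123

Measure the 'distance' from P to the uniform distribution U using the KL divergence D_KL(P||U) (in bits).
0.5836 bits

U(i) = 1/3 for all i

D_KL(P||U) = Σ P(x) log₂(P(x) / (1/3))
           = Σ P(x) log₂(P(x)) + log₂(3)
           = log₂(3) - H(P)

H(P) = -Σ P(x) log₂(P(x)):
  -P(1)·log₂(P(1)) = -(0.7724)·log₂(0.7724) = 0.28778
  -P(2)·log₂(P(2)) = -(0.1153)·log₂(0.1153) = 0.35934
  -P(3)·log₂(P(3)) = -(0.1123)·log₂(0.1123) = 0.35426
H(P) = 0.28778 + 0.35934 + 0.35426 = 1.00138 bits

log₂(3) = 1.58496 bits

D_KL(P||U) = 1.58496 - 1.00138 = 0.58358 ≈ 0.5836 bits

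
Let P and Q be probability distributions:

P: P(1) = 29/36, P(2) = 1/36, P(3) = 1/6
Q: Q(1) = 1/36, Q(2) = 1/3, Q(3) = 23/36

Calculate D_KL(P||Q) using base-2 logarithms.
3.4907 bits

D_KL(P||Q) = Σ P(x) log₂(P(x)/Q(x))

Computing term by term:
  P(1)·log₂(P(1)/Q(1)) = (29/36)·log₂((29/36)/(1/36)) = 3.91337
  P(2)·log₂(P(2)/Q(2)) = (1/36)·log₂((1/36)/(1/3)) = -0.09958
  P(3)·log₂(P(3)/Q(3)) = (1/6)·log₂((1/6)/(23/36)) = -0.32310

D_KL(P||Q) = 3.91337 - 0.09958 - 0.32310 = 3.49069 ≈ 3.4907 bits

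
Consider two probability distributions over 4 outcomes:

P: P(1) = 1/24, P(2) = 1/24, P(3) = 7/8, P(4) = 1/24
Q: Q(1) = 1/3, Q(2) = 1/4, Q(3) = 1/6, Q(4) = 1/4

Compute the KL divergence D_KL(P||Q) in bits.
1.7529 bits

D_KL(P||Q) = Σ P(x) log₂(P(x)/Q(x))

Computing term by term:
  P(1)·log₂(P(1)/Q(1)) = (1/24)·log₂((1/24)/(1/3)) = -0.12500
  P(2)·log₂(P(2)/Q(2)) = (1/24)·log₂((1/24)/(1/4)) = -0.10771
  P(3)·log₂(P(3)/Q(3)) = (7/8)·log₂((7/8)/(1/6)) = 2.09328
  P(4)·log₂(P(4)/Q(4)) = (1/24)·log₂((1/24)/(1/4)) = -0.10771

D_KL(P||Q) = -0.12500 - 0.10771 + 2.09328 - 0.10771 = 1.75286 ≈ 1.7529 bits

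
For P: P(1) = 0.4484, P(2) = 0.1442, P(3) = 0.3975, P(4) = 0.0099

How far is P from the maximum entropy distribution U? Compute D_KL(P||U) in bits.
0.4833 bits

U(i) = 1/4 for all i

D_KL(P||U) = Σ P(x) log₂(P(x) / (1/4))
           = Σ P(x) log₂(P(x)) + log₂(4)
           = log₂(4) - H(P)

H(P) = -Σ P(x) log₂(P(x)):
  -P(1)·log₂(P(1)) = -(0.4484)·log₂(0.4484) = 0.51886
  -P(2)·log₂(P(2)) = -(0.1442)·log₂(0.1442) = 0.40287
  -P(3)·log₂(P(3)) = -(0.3975)·log₂(0.3975) = 0.52906
  -P(4)·log₂(P(4)) = -(0.0099)·log₂(0.0099) = 0.06592
H(P) = 0.51886 + 0.40287 + 0.52906 + 0.06592 = 1.51671 bits

log₂(4) = 2.00000 bits

D_KL(P||U) = 2.00000 - 1.51671 = 0.48329 ≈ 0.4833 bits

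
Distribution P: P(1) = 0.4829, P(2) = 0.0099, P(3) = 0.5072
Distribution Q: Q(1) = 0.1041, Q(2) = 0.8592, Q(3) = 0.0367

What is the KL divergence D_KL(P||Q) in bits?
2.9269 bits

D_KL(P||Q) = Σ P(x) log₂(P(x)/Q(x))

Computing term by term:
  P(1)·log₂(P(1)/Q(1)) = 0.4829·log₂(0.4829/0.1041) = 1.06902
  P(2)·log₂(P(2)/Q(2)) = 0.0099·log₂(0.0099/0.8592) = -0.06375
  P(3)·log₂(P(3)/Q(3)) = 0.5072·log₂(0.5072/0.0367) = 1.92163

D_KL(P||Q) = 1.06902 - 0.06375 + 1.92163 = 2.92690 ≈ 2.9269 bits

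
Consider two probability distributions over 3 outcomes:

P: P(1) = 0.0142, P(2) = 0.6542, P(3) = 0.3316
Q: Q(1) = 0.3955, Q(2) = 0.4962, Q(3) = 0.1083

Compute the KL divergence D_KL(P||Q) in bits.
0.7281 bits

D_KL(P||Q) = Σ P(x) log₂(P(x)/Q(x))

Computing term by term:
  P(1)·log₂(P(1)/Q(1)) = 0.0142·log₂(0.0142/0.3955) = -0.06816
  P(2)·log₂(P(2)/Q(2)) = 0.6542·log₂(0.6542/0.4962) = 0.26090
  P(3)·log₂(P(3)/Q(3)) = 0.3316·log₂(0.3316/0.1083) = 0.53534

D_KL(P||Q) = -0.06816 + 0.26090 + 0.53534 = 0.72808 ≈ 0.7281 bits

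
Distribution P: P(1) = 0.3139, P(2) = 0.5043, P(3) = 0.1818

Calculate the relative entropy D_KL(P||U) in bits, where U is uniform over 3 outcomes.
0.1150 bits

U(i) = 1/3 for all i

D_KL(P||U) = Σ P(x) log₂(P(x) / (1/3))
           = Σ P(x) log₂(P(x)) + log₂(3)
           = log₂(3) - H(P)

H(P) = -Σ P(x) log₂(P(x)):
  -P(1)·log₂(P(1)) = -(0.3139)·log₂(0.3139) = 0.52472
  -P(2)·log₂(P(2)) = -(0.5043)·log₂(0.5043) = 0.49807
  -P(3)·log₂(P(3)) = -(0.1818)·log₂(0.1818) = 0.44715
H(P) = 0.52472 + 0.49807 + 0.44715 = 1.46994 bits

log₂(3) = 1.58496 bits

D_KL(P||U) = 1.58496 - 1.46994 = 0.11502 ≈ 0.1150 bits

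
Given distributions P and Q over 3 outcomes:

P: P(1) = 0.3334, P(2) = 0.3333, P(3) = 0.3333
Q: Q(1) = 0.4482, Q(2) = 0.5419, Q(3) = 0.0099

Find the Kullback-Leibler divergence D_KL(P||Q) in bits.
1.3149 bits

D_KL(P||Q) = Σ P(x) log₂(P(x)/Q(x))

Computing term by term:
  P(1)·log₂(P(1)/Q(1)) = 0.3334·log₂(0.3334/0.4482) = -0.14232
  P(2)·log₂(P(2)/Q(2)) = 0.3333·log₂(0.3333/0.5419) = -0.23371
  P(3)·log₂(P(3)/Q(3)) = 0.3333·log₂(0.3333/0.0099) = 1.69091

D_KL(P||Q) = -0.14232 - 0.23371 + 1.69091 = 1.31488 ≈ 1.3149 bits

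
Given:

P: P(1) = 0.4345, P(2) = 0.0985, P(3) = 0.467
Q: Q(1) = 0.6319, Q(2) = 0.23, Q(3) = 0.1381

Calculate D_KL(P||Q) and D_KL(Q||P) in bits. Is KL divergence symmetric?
D_KL(P||Q) = 0.4656 bits, D_KL(Q||P) = 0.3801 bits. No, KL divergence is not symmetric.

D_KL(P||Q) = Σ P(x) log₂(P(x)/Q(x))

Computing term by term:
  P(1)·log₂(P(1)/Q(1)) = 0.4345·log₂(0.4345/0.6319) = -0.23478
  P(2)·log₂(P(2)/Q(2)) = 0.0985·log₂(0.0985/0.23) = -0.12051
  P(3)·log₂(P(3)/Q(3)) = 0.467·log₂(0.467/0.1381) = 0.82085

D_KL(P||Q) = -0.23478 - 0.12051 + 0.82085 = 0.46556 ≈ 0.4656 bits

D_KL(Q||P) = Σ Q(x) log₂(Q(x)/P(x))

Computing term by term:
  Q(1)·log₂(Q(1)/P(1)) = 0.6319·log₂(0.6319/0.4345) = 0.34144
  Q(2)·log₂(Q(2)/P(2)) = 0.23·log₂(0.23/0.0985) = 0.28139
  Q(3)·log₂(Q(3)/P(3)) = 0.1381·log₂(0.1381/0.467) = -0.24274

D_KL(Q||P) = 0.34144 + 0.28139 - 0.24274 = 0.38009 ≈ 0.3801 bits

These are NOT equal (difference: 0.0855 bits). KL divergence is asymmetric: D_KL(P||Q) ≠ D_KL(Q||P) in general.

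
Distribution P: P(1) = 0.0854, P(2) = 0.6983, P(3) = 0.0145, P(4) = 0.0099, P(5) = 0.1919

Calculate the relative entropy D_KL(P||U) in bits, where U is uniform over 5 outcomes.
1.0455 bits

U(i) = 1/5 for all i

D_KL(P||U) = Σ P(x) log₂(P(x) / (1/5))
           = Σ P(x) log₂(P(x)) + log₂(5)
           = log₂(5) - H(P)

H(P) = -Σ P(x) log₂(P(x)):
  -P(1)·log₂(P(1)) = -(0.0854)·log₂(0.0854) = 0.30314
  -P(2)·log₂(P(2)) = -(0.6983)·log₂(0.6983) = 0.36178
  -P(3)·log₂(P(3)) = -(0.0145)·log₂(0.0145) = 0.08856
  -P(4)·log₂(P(4)) = -(0.0099)·log₂(0.0099) = 0.06592
  -P(5)·log₂(P(5)) = -(0.1919)·log₂(0.1919) = 0.45702
H(P) = 0.30314 + 0.36178 + 0.08856 + 0.06592 + 0.45702 = 1.27642 bits

log₂(5) = 2.32193 bits

D_KL(P||U) = 2.32193 - 1.27642 = 1.04551 ≈ 1.0455 bits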